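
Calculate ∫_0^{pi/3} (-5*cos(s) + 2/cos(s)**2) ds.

An antiderivative is F(s) = -5*sin(s) + 2*tan(s).
Then F(pi/3) - F(0) = (-sqrt(3)/2) - (0) = -sqrt(3)/2.

-sqrt(3)/2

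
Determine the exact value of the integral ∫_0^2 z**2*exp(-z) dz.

2 - 10*exp(-2)

Integrate by parts twice (u = z^2, dv = exp(-z) dz).
An antiderivative is F(z) = (-z**2 - 2*z - 2)*exp(-z).
Then F(2) - F(0) = (-10*exp(-2)) - (-2) = 2 - 10*exp(-2).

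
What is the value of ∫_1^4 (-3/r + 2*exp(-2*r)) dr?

-6*log(2) - exp(-8) + exp(-2)

An antiderivative is F(r) = -3*log(r) - exp(-2*r).
Then F(4) - F(1) = (-6*log(2) - exp(-8)) - (-exp(-2)) = -6*log(2) - exp(-8) + exp(-2).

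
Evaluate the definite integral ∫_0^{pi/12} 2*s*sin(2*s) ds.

Integrate by parts once (u = s, dv = 2*sin(2*s) ds).
An antiderivative is F(s) = -s*cos(2*s) + sin(2*s)/2.
Then F(pi/12) - F(0) = (-sqrt(3)*pi/24 + 1/4) - (0) = -sqrt(3)*pi/24 + 1/4.

-sqrt(3)*pi/24 + 1/4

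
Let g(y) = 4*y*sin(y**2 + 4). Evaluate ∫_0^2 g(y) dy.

Let u = y**2 + 4, so du = 2*y dy. When y = 0, u = 4; when y = 2, u = 8.
The integral becomes 2·∫ sin(u) du from 4 to 8, with antiderivative -2*cos(u).
Back in y: F(y) = -2*cos(y**2 + 4).
Then F(2) - F(0) = (-2*cos(8)) - (-2*cos(4)) = 2*cos(4) - 2*cos(8).

2*cos(4) - 2*cos(8)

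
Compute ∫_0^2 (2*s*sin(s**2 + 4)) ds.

cos(4) - cos(8)

Let u = s**2 + 4, so du = 2*s ds. When s = 0, u = 4; when s = 2, u = 8.
The integral becomes ∫ sin(u) du from 4 to 8, with antiderivative -cos(u).
Back in s: F(s) = -cos(s**2 + 4).
Then F(2) - F(0) = (-cos(8)) - (-cos(4)) = cos(4) - cos(8).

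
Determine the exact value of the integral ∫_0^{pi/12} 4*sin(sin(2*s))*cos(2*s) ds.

Let u = sin(2*s), so du = 2*cos(2*s) ds. When s = 0, u = 0; when s = pi/12, u = 1/2.
The integral becomes 2·∫ sin(u) du from 0 to 1/2, with antiderivative -2*cos(u).
Back in s: F(s) = -2*cos(sin(2*s)).
Then F(pi/12) - F(0) = (-2*cos(1/2)) - (-2) = 2 - 2*cos(1/2).

2 - 2*cos(1/2)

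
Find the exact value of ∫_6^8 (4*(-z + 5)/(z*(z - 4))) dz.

-9*log(2) + 5*log(3)

Factor the denominator: z**2 - 4*z = z(z - 4).
Partial fractions: 4*(-z + 5)/(z*(z - 4)) = -5/z + 1/(z - 4).
An antiderivative is F(z) = -5*log(z) + log(z - 4).
Then F(8) - F(6) = (-13*log(2)) - (-5*log(3) - 4*log(2)) = -9*log(2) + 5*log(3).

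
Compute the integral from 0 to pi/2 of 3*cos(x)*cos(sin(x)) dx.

3*sin(1)

Let u = sin(x), so du = cos(x) dx. When x = 0, u = 0; when x = pi/2, u = 1.
The integral becomes 3·∫ cos(u) du from 0 to 1, with antiderivative 3*sin(u).
Back in x: F(x) = 3*sin(sin(x)).
Then F(pi/2) - F(0) = (3*sin(1)) - (0) = 3*sin(1).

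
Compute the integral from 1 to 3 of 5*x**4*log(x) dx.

-242/5 + 243*log(3)

Integrate by parts once (u = ln x, dv = 5*x**4 dx).
An antiderivative is F(x) = x**5*(5*log(x) - 1)/5.
Then F(3) - F(1) = (-243/5 + 243*log(3)) - (-1/5) = -242/5 + 243*log(3).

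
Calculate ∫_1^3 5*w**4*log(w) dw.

-242/5 + 243*log(3)

Integrate by parts once (u = ln w, dv = 5*w**4 dw).
An antiderivative is F(w) = w**5*(5*log(w) - 1)/5.
Then F(3) - F(1) = (-243/5 + 243*log(3)) - (-1/5) = -242/5 + 243*log(3).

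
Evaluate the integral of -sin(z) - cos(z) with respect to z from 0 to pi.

-2

An antiderivative is F(z) = -sin(z) + cos(z).
Then F(pi) - F(0) = (-1) - (1) = -2.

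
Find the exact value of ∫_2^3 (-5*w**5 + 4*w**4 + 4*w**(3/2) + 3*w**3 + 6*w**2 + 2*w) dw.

By the power rule, an antiderivative is F(w) = -5*w**6/6 + 8*w**(5/2)/5 + 4*w**5/5 + 3*w**4/4 + 2*w**3 + w**2.
Then F(3) - F(2) = (-5787/20 + 72*sqrt(3)/5) - (64/15 + 32*sqrt(2)/5) = -17617/60 - 32*sqrt(2)/5 + 72*sqrt(3)/5.

-17617/60 - 32*sqrt(2)/5 + 72*sqrt(3)/5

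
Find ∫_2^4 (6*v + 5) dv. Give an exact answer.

By the power rule, an antiderivative is F(v) = 3*v**2 + 5*v.
Then F(4) - F(2) = (68) - (22) = 46.

46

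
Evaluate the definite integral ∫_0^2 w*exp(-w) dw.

Integrate by parts once (u = w, dv = exp(-w) dw).
An antiderivative is F(w) = (-w - 1)*exp(-w).
Then F(2) - F(0) = (-3*exp(-2)) - (-1) = 1 - 3*exp(-2).

1 - 3*exp(-2)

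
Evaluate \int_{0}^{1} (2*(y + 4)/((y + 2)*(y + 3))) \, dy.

-8*log(2) + 6*log(3)

Factor the denominator: y**2 + 5*y + 6 = (y + 3)(y + 2).
Partial fractions: 2*(y + 4)/((y + 2)*(y + 3)) = -2/(y + 3) + 4/(y + 2).
An antiderivative is F(y) = 4*log(y + 2) - 2*log(y + 3).
Then F(1) - F(0) = (log(81/16)) - (log(16/9)) = -8*log(2) + 6*log(3).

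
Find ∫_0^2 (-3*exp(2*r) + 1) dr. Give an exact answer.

An antiderivative is F(r) = -3*exp(2*r)/2 + r.
Then F(2) - F(0) = (2 - 3*exp(4)/2) - (-3/2) = 7/2 - 3*exp(4)/2.

7/2 - 3*exp(4)/2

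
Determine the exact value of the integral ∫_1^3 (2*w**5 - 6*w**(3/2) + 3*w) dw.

By the power rule, an antiderivative is F(w) = w**6/3 - 12*w**(5/2)/5 + 3*w**2/2.
Then F(3) - F(1) = (513/2 - 108*sqrt(3)/5) - (-17/30) = 3856/15 - 108*sqrt(3)/5.

3856/15 - 108*sqrt(3)/5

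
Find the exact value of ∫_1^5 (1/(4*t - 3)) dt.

log(17)/4

An antiderivative is F(t) = log(4*t - 3)/4.
Then F(5) - F(1) = (log(17)/4) - (0) = log(17)/4.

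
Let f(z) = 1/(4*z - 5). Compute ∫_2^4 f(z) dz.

An antiderivative is F(z) = log(4*z - 5)/4.
Then F(4) - F(2) = (log(11)/4) - (log(3)/4) = -log(3)/4 + log(11)/4.

-log(3)/4 + log(11)/4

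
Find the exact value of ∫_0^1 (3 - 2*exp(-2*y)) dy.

An antiderivative is F(y) = 3*y + exp(-2*y).
Then F(1) - F(0) = (exp(-2) + 3) - (1) = exp(-2) + 2.

exp(-2) + 2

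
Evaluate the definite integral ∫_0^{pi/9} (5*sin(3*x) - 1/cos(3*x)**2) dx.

5/6 - sqrt(3)/3

An antiderivative is F(x) = -5*cos(3*x)/3 - tan(3*x)/3.
Then F(pi/9) - F(0) = (-5/6 - sqrt(3)/3) - (-5/3) = 5/6 - sqrt(3)/3.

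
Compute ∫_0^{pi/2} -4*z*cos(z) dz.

4 - 2*pi

Integrate by parts once (u = z, dv = -4*cos(z) dz).
An antiderivative is F(z) = -4*z*sin(z) - 4*cos(z).
Then F(pi/2) - F(0) = (-2*pi) - (-4) = 4 - 2*pi.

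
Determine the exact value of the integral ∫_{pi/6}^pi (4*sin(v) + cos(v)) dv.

2*sqrt(3) + 7/2

An antiderivative is F(v) = sin(v) - 4*cos(v).
Then F(pi) - F(pi/6) = (4) - (1/2 - 2*sqrt(3)) = 2*sqrt(3) + 7/2.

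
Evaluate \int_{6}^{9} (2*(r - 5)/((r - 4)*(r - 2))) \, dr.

Factor the denominator: r**2 - 6*r + 8 = (r - 2)(r - 4).
Partial fractions: 2*(r - 5)/((r - 4)*(r - 2)) = 3/(r - 2) - 1/(r - 4).
An antiderivative is F(r) = -log(r - 4) + 3*log(r - 2).
Then F(9) - F(6) = (-log(5) + 3*log(7)) - (log(32)) = -5*log(2) - log(5) + 3*log(7).

-5*log(2) - log(5) + 3*log(7)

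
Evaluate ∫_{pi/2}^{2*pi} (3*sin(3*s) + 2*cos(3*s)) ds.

-1/3

An antiderivative is F(s) = 2*sin(3*s)/3 - cos(3*s).
Then F(2*pi) - F(pi/2) = (-1) - (-2/3) = -1/3.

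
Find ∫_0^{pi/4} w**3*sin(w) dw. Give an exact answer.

Integrate by parts 3 times (u = w^3, dv = sin(w) dw).
An antiderivative is F(w) = -w**3*cos(w) + 3*w**2*sin(w) + 6*w*cos(w) - 6*sin(w).
Then F(pi/4) - F(0) = (sqrt(2)*(-384 - pi**3 + 12*pi**2 + 96*pi)/128) - (0) = sqrt(2)*(-384 - pi**3 + 12*pi**2 + 96*pi)/128.

sqrt(2)*(-384 - pi**3 + 12*pi**2 + 96*pi)/128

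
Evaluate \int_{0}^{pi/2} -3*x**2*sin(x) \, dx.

Integrate by parts twice (u = x^2, dv = -3*sin(x) dx).
An antiderivative is F(x) = 3*x**2*cos(x) - 6*x*sin(x) - 6*cos(x).
Then F(pi/2) - F(0) = (-3*pi) - (-6) = 6 - 3*pi.

6 - 3*pi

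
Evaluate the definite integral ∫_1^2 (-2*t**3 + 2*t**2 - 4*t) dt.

-53/6

By the power rule, an antiderivative is F(t) = -t**4/2 + 2*t**3/3 - 2*t**2.
Then F(2) - F(1) = (-32/3) - (-11/6) = -53/6.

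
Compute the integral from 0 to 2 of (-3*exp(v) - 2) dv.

-3*exp(2) - 1

An antiderivative is F(v) = -2*v - 3*exp(v).
Then F(2) - F(0) = (-3*exp(2) - 4) - (-3) = -3*exp(2) - 1.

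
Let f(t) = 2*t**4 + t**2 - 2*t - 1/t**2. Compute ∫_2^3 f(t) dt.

By the power rule, an antiderivative is F(t) = 2*t**5/5 + t**3/3 - t**2 + 1/t.
Then F(3) - F(2) = (1463/15) - (359/30) = 2567/30.

2567/30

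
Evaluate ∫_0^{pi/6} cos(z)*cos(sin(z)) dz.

sin(1/2)

Let u = sin(z), so du = cos(z) dz. When z = 0, u = 0; when z = pi/6, u = 1/2.
The integral becomes ∫ cos(u) du from 0 to 1/2, with antiderivative sin(u).
Back in z: F(z) = sin(sin(z)).
Then F(pi/6) - F(0) = (sin(1/2)) - (0) = sin(1/2).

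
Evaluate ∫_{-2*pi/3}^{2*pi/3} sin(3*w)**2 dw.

2*pi/3

Use the identity sin^2(3*w) = (1 - cos(6*w))/2.
An antiderivative is F(w) = w/2 - sin(6*w)/12.
Then F(2*pi/3) - F(-2*pi/3) = (pi/3) - (-pi/3) = 2*pi/3.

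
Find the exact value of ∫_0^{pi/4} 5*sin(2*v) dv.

5/2

An antiderivative is F(v) = -5*cos(2*v)/2.
Then F(pi/4) - F(0) = (0) - (-5/2) = 5/2.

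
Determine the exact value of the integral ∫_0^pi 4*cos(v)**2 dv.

Use the identity cos^2(v) = (1 + cos(2*v))/2.
An antiderivative is F(v) = 2*v + sin(2*v).
Then F(pi) - F(0) = (2*pi) - (0) = 2*pi.

2*pi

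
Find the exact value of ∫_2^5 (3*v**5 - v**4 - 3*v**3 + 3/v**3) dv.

1341093/200

By the power rule, an antiderivative is F(v) = v**6/2 - v**5/5 - 3*v**4/4 - 3/(2*v**2).
Then F(5) - F(2) = (671869/100) - (529/40) = 1341093/200.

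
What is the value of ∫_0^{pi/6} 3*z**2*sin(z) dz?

Integrate by parts twice (u = z^2, dv = 3*sin(z) dz).
An antiderivative is F(z) = -3*z**2*cos(z) + 6*z*sin(z) + 6*cos(z).
Then F(pi/6) - F(0) = (-sqrt(3)*pi**2/24 + pi/2 + 3*sqrt(3)) - (6) = -6 - sqrt(3)*pi**2/24 + pi/2 + 3*sqrt(3).

-6 - sqrt(3)*pi**2/24 + pi/2 + 3*sqrt(3)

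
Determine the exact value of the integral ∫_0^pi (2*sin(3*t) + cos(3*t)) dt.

An antiderivative is F(t) = sin(3*t)/3 - 2*cos(3*t)/3.
Then F(pi) - F(0) = (2/3) - (-2/3) = 4/3.

4/3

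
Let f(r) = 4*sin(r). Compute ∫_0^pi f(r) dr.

8

An antiderivative is F(r) = -4*cos(r).
Then F(pi) - F(0) = (4) - (-4) = 8.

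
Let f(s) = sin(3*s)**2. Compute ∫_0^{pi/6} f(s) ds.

pi/12

Use the identity sin^2(3*s) = (1 - cos(6*s))/2.
An antiderivative is F(s) = s/2 - sin(6*s)/12.
Then F(pi/6) - F(0) = (pi/12) - (0) = pi/12.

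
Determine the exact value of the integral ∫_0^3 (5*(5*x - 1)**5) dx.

2509845/2

Let u = 5*x - 1, so du = 5 dx. When x = 0, u = -1; when x = 3, u = 14.
The integral becomes ∫ u**5 du from -1 to 14, with antiderivative u**6/6.
Back in x: F(x) = (5*x - 1)**6/6.
Then F(3) - F(0) = (3764768/3) - (1/6) = 2509845/2.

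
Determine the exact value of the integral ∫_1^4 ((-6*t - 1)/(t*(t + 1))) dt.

Factor the denominator: t**2 + t = (t + 1)t.
Partial fractions: (-6*t - 1)/(t*(t + 1)) = -5/(t + 1) - 1/t.
An antiderivative is F(t) = -log(t) - 5*log(t + 1).
Then F(4) - F(1) = (-5*log(5) - 2*log(2)) - (-log(32)) = -5*log(5) + 3*log(2).

-5*log(5) + 3*log(2)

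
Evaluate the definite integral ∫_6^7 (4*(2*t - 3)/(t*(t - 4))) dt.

-8*log(2) + 2*log(3) + 3*log(7)

Factor the denominator: t**2 - 4*t = t(t - 4).
Partial fractions: 4*(2*t - 3)/(t*(t - 4)) = 3/t + 5/(t - 4).
An antiderivative is F(t) = 3*log(t) + 5*log(t - 4).
Then F(7) - F(6) = (5*log(3) + 3*log(7)) - (3*log(3) + 8*log(2)) = -8*log(2) + 2*log(3) + 3*log(7).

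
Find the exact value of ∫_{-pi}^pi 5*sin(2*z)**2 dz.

Use the identity sin^2(2*z) = (1 - cos(4*z))/2.
An antiderivative is F(z) = 5*z/2 - 5*sin(4*z)/8.
Then F(pi) - F(-pi) = (5*pi/2) - (-5*pi/2) = 5*pi.

5*pi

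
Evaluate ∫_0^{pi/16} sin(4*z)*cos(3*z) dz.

Use the identity sin(4*z)cos(3*z) = [sin(7*z) + sin(z)]/2.
An antiderivative is F(z) = -cos(z)/2 - cos(7*z)/14.
Then F(pi/16) - F(0) = (-cos(pi/16)/2 - sin(pi/16)/14) - (-4/7) = -cos(pi/16)/2 - sin(pi/16)/14 + 4/7.

-cos(pi/16)/2 - sin(pi/16)/14 + 4/7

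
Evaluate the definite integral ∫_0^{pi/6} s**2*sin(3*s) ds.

-2/27 + pi/27

Integrate by parts twice (u = s^2, dv = sin(3*s) ds).
An antiderivative is F(s) = -s**2*cos(3*s)/3 + 2*s*sin(3*s)/9 + 2*cos(3*s)/27.
Then F(pi/6) - F(0) = (pi/27) - (2/27) = -2/27 + pi/27.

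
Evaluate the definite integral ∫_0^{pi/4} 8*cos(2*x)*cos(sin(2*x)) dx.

4*sin(1)

Let u = sin(2*x), so du = 2*cos(2*x) dx. When x = 0, u = 0; when x = pi/4, u = 1.
The integral becomes 4·∫ cos(u) du from 0 to 1, with antiderivative 4*sin(u).
Back in x: F(x) = 4*sin(sin(2*x)).
Then F(pi/4) - F(0) = (4*sin(1)) - (0) = 4*sin(1).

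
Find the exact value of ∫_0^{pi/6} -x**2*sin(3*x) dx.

2/27 - pi/27

Integrate by parts twice (u = x^2, dv = -sin(3*x) dx).
An antiderivative is F(x) = x**2*cos(3*x)/3 - 2*x*sin(3*x)/9 - 2*cos(3*x)/27.
Then F(pi/6) - F(0) = (-pi/27) - (-2/27) = 2/27 - pi/27.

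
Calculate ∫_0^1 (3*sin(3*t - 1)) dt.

Let u = 3*t - 1, so du = 3 dt. When t = 0, u = -1; when t = 1, u = 2.
The integral becomes ∫ sin(u) du from -1 to 2, with antiderivative -cos(u).
Back in t: F(t) = -cos(3*t - 1).
Then F(1) - F(0) = (-cos(2)) - (-cos(1)) = -cos(2) + cos(1).

-cos(2) + cos(1)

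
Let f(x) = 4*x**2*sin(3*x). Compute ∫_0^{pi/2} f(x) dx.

-4*pi/9 - 8/27

Integrate by parts twice (u = x^2, dv = 4*sin(3*x) dx).
An antiderivative is F(x) = -4*x**2*cos(3*x)/3 + 8*x*sin(3*x)/9 + 8*cos(3*x)/27.
Then F(pi/2) - F(0) = (-4*pi/9) - (8/27) = -4*pi/9 - 8/27.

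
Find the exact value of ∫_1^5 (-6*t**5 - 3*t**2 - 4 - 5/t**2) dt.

By the power rule, an antiderivative is F(t) = -t**6 - t**3 - 4*t + 5/t.
Then F(5) - F(1) = (-15769) - (-1) = -15768.

-15768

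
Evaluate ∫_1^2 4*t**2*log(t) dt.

-28/9 + 32*log(2)/3

Integrate by parts once (u = ln t, dv = 4*t**2 dt).
An antiderivative is F(t) = 4*t**3*(3*log(t) - 1)/9.
Then F(2) - F(1) = (-32/9 + 32*log(2)/3) - (-4/9) = -28/9 + 32*log(2)/3.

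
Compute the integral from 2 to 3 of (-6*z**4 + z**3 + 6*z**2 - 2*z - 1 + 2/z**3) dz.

By the power rule, an antiderivative is F(z) = -6*z**5/5 + z**4/4 + 2*z**3 - z**2 - z - 1/z**2.
Then F(3) - F(2) = (-41303/180) - (-493/20) = -18433/90.

-18433/90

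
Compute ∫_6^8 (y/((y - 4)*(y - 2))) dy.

Factor the denominator: y**2 - 6*y + 8 = (y - 2)(y - 4).
Partial fractions: y/((y - 4)*(y - 2)) = -1/(y - 2) + 2/(y - 4).
An antiderivative is F(y) = 2*log(y - 4) - log(y - 2).
Then F(8) - F(6) = (log(8/3)) - (0) = log(8/3).

log(8/3)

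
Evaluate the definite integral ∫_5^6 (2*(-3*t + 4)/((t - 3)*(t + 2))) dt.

-10*log(2) - 2*log(3) + 4*log(7)

Factor the denominator: t**2 - t - 6 = (t + 2)(t - 3).
Partial fractions: 2*(-3*t + 4)/((t - 3)*(t + 2)) = -4/(t + 2) - 2/(t - 3).
An antiderivative is F(t) = -2*log(t - 3) - 4*log(t + 2).
Then F(6) - F(5) = (-12*log(2) - 2*log(3)) - (-4*log(7) - 2*log(2)) = -10*log(2) - 2*log(3) + 4*log(7).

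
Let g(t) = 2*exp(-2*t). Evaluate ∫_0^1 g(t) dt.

An antiderivative is F(t) = -exp(-2*t).
Then F(1) - F(0) = (-exp(-2)) - (-1) = 1 - exp(-2).

1 - exp(-2)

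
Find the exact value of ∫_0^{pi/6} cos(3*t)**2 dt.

Use the identity cos^2(3*t) = (1 + cos(6*t))/2.
An antiderivative is F(t) = t/2 + sin(6*t)/12.
Then F(pi/6) - F(0) = (pi/12) - (0) = pi/12.

pi/12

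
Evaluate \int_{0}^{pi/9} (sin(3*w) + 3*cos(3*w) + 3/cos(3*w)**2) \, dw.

An antiderivative is F(w) = sin(3*w) - cos(3*w)/3 + tan(3*w).
Then F(pi/9) - F(0) = (-1/6 + 3*sqrt(3)/2) - (-1/3) = 1/6 + 3*sqrt(3)/2.

1/6 + 3*sqrt(3)/2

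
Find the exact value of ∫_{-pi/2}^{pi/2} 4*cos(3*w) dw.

An antiderivative is F(w) = 4*sin(3*w)/3.
Then F(pi/2) - F(-pi/2) = (-4/3) - (4/3) = -8/3.

-8/3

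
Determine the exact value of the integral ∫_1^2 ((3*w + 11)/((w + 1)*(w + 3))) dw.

log(81/20)

Factor the denominator: w**2 + 4*w + 3 = (w + 3)(w + 1).
Partial fractions: (3*w + 11)/((w + 1)*(w + 3)) = -1/(w + 3) + 4/(w + 1).
An antiderivative is F(w) = 4*log(w + 1) - log(w + 3).
Then F(2) - F(1) = (log(81/5)) - (log(4)) = log(81/20).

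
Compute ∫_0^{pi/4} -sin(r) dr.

-1 + sqrt(2)/2

An antiderivative is F(r) = cos(r).
Then F(pi/4) - F(0) = (sqrt(2)/2) - (1) = -1 + sqrt(2)/2.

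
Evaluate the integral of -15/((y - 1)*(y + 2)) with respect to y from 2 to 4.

-log(32)

Factor the denominator: y**2 + y - 2 = (y + 2)(y - 1).
Partial fractions: -15/((y - 1)*(y + 2)) = 5/(y + 2) - 5/(y - 1).
An antiderivative is F(y) = -5*log(y - 1) + 5*log(y + 2).
Then F(4) - F(2) = (log(32)) - (10*log(2)) = -log(32).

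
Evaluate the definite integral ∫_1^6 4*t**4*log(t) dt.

-1244 + 31104*log(6)/5

Integrate by parts once (u = ln t, dv = 4*t**4 dt).
An antiderivative is F(t) = 4*t**5*(5*log(t) - 1)/25.
Then F(6) - F(1) = (-31104/25 + 31104*log(6)/5) - (-4/25) = -1244 + 31104*log(6)/5.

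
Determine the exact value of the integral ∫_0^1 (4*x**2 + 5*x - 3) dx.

5/6

By the power rule, an antiderivative is F(x) = 4*x**3/3 + 5*x**2/2 - 3*x.
Then F(1) - F(0) = (5/6) - (0) = 5/6.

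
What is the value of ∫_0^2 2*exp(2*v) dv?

Let u = 2*v, so du = 2 dv. When v = 0, u = 0; when v = 2, u = 4.
The integral becomes ∫ exp(u) du from 0 to 4, with antiderivative exp(u).
Back in v: F(v) = exp(2*v).
Then F(2) - F(0) = (exp(4)) - (1) = -1 + exp(4).

-1 + exp(4)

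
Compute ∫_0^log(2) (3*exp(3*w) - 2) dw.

7 - log(4)

An antiderivative is F(w) = exp(3*w) - 2*w.
Then F(log(2)) - F(0) = (8 - 2*log(2)) - (1) = 7 - log(4).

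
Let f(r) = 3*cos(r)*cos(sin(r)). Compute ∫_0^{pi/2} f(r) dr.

3*sin(1)

Let u = sin(r), so du = cos(r) dr. When r = 0, u = 0; when r = pi/2, u = 1.
The integral becomes 3·∫ cos(u) du from 0 to 1, with antiderivative 3*sin(u).
Back in r: F(r) = 3*sin(sin(r)).
Then F(pi/2) - F(0) = (3*sin(1)) - (0) = 3*sin(1).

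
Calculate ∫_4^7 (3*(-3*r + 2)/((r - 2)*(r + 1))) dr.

-11*log(2) + log(5)

Factor the denominator: r**2 - r - 2 = (r + 1)(r - 2).
Partial fractions: 3*(-3*r + 2)/((r - 2)*(r + 1)) = -5/(r + 1) - 4/(r - 2).
An antiderivative is F(r) = -4*log(r - 2) - 5*log(r + 1).
Then F(7) - F(4) = (-15*log(2) - 4*log(5)) - (-5*log(5) - 4*log(2)) = -11*log(2) + log(5).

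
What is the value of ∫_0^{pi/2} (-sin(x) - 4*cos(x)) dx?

An antiderivative is F(x) = -4*sin(x) + cos(x).
Then F(pi/2) - F(0) = (-4) - (1) = -5.

-5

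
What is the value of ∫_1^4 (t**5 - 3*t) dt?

660

By the power rule, an antiderivative is F(t) = t**6/6 - 3*t**2/2.
Then F(4) - F(1) = (1976/3) - (-4/3) = 660.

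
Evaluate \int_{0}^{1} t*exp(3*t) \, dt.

1/9 + 2*exp(3)/9

Integrate by parts once (u = t, dv = exp(3*t) dt).
An antiderivative is F(t) = (3*t - 1)*exp(3*t)/9.
Then F(1) - F(0) = (2*exp(3)/9) - (-1/9) = 1/9 + 2*exp(3)/9.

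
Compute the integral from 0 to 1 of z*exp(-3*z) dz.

(-4 + exp(3))*exp(-3)/9

Integrate by parts once (u = z, dv = exp(-3*z) dz).
An antiderivative is F(z) = (-3*z - 1)*exp(-3*z)/9.
Then F(1) - F(0) = (-4*exp(-3)/9) - (-1/9) = (-4 + exp(3))*exp(-3)/9.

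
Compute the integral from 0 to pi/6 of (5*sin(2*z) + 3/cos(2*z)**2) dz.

5/4 + 3*sqrt(3)/2

An antiderivative is F(z) = -5*cos(2*z)/2 + 3*tan(2*z)/2.
Then F(pi/6) - F(0) = (-5/4 + 3*sqrt(3)/2) - (-5/2) = 5/4 + 3*sqrt(3)/2.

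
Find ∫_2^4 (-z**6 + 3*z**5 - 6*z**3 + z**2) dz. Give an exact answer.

-13600/21

By the power rule, an antiderivative is F(z) = -z**7/7 + z**6/2 - 3*z**4/2 + z**3/3.
Then F(4) - F(2) = (-13760/21) - (-160/21) = -13600/21.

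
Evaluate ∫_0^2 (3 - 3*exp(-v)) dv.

3*exp(-2) + 3

An antiderivative is F(v) = 3*v + 3*exp(-v).
Then F(2) - F(0) = (3*exp(-2) + 6) - (3) = 3*exp(-2) + 3.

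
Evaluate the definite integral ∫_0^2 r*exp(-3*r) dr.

(-7 + exp(6))*exp(-6)/9

Integrate by parts once (u = r, dv = exp(-3*r) dr).
An antiderivative is F(r) = (-3*r - 1)*exp(-3*r)/9.
Then F(2) - F(0) = (-7*exp(-6)/9) - (-1/9) = (-7 + exp(6))*exp(-6)/9.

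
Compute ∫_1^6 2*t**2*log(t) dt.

Integrate by parts once (u = ln t, dv = 2*t**2 dt).
An antiderivative is F(t) = 2*t**3*(3*log(t) - 1)/9.
Then F(6) - F(1) = (-48 + 144*log(2) + 144*log(3)) - (-2/9) = -430/9 + 144*log(2) + 144*log(3).

-430/9 + 144*log(2) + 144*log(3)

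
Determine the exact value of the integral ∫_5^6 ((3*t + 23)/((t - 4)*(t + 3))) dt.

Factor the denominator: t**2 - t - 12 = (t + 3)(t - 4).
Partial fractions: (3*t + 23)/((t - 4)*(t + 3)) = -2/(t + 3) + 5/(t - 4).
An antiderivative is F(t) = 5*log(t - 4) - 2*log(t + 3).
Then F(6) - F(5) = (log(32/81)) - (-log(64)) = -4*log(3) + 11*log(2).

-4*log(3) + 11*log(2)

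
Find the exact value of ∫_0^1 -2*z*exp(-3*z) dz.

Integrate by parts once (u = z, dv = -2*exp(-3*z) dz).
An antiderivative is F(z) = (6*z + 2)*exp(-3*z)/9.
Then F(1) - F(0) = (8*exp(-3)/9) - (2/9) = -2/9 + 8*exp(-3)/9.

-2/9 + 8*exp(-3)/9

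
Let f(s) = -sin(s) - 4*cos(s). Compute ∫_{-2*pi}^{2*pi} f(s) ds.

0

An antiderivative is F(s) = -4*sin(s) + cos(s).
Then F(2*pi) - F(-2*pi) = (1) - (1) = 0.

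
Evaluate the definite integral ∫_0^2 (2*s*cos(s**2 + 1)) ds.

Let u = s**2 + 1, so du = 2*s ds. When s = 0, u = 1; when s = 2, u = 5.
The integral becomes ∫ cos(u) du from 1 to 5, with antiderivative sin(u).
Back in s: F(s) = sin(s**2 + 1).
Then F(2) - F(0) = (sin(5)) - (sin(1)) = sin(5) - sin(1).

sin(5) - sin(1)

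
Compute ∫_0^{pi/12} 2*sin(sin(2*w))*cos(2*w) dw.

Let u = sin(2*w), so du = 2*cos(2*w) dw. When w = 0, u = 0; when w = pi/12, u = 1/2.
The integral becomes ∫ sin(u) du from 0 to 1/2, with antiderivative -cos(u).
Back in w: F(w) = -cos(sin(2*w)).
Then F(pi/12) - F(0) = (-cos(1/2)) - (-1) = 1 - cos(1/2).

1 - cos(1/2)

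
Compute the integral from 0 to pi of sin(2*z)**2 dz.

Use the identity sin^2(2*z) = (1 - cos(4*z))/2.
An antiderivative is F(z) = z/2 - sin(4*z)/8.
Then F(pi) - F(0) = (pi/2) - (0) = pi/2.

pi/2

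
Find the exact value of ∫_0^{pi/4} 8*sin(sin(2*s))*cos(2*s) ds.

4 - 4*cos(1)

Let u = sin(2*s), so du = 2*cos(2*s) ds. When s = 0, u = 0; when s = pi/4, u = 1.
The integral becomes 4·∫ sin(u) du from 0 to 1, with antiderivative -4*cos(u).
Back in s: F(s) = -4*cos(sin(2*s)).
Then F(pi/4) - F(0) = (-4*cos(1)) - (-4) = 4 - 4*cos(1).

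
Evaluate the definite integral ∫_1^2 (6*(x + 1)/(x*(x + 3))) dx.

-6*log(2) + 4*log(5)

Factor the denominator: x**2 + 3*x = (x + 3)x.
Partial fractions: 6*(x + 1)/(x*(x + 3)) = 4/(x + 3) + 2/x.
An antiderivative is F(x) = 2*log(x) + 4*log(x + 3).
Then F(2) - F(1) = (2*log(2) + 4*log(5)) - (8*log(2)) = -6*log(2) + 4*log(5).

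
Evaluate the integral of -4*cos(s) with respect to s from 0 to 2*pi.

An antiderivative is F(s) = -4*sin(s).
Then F(2*pi) - F(0) = (0) - (0) = 0.

0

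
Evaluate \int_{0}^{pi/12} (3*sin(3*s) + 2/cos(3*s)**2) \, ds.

An antiderivative is F(s) = -cos(3*s) + 2*tan(3*s)/3.
Then F(pi/12) - F(0) = (2/3 - sqrt(2)/2) - (-1) = 5/3 - sqrt(2)/2.

5/3 - sqrt(2)/2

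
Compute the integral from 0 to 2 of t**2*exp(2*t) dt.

-1/4 + 5*exp(4)/4

Integrate by parts twice (u = t^2, dv = exp(2*t) dt).
An antiderivative is F(t) = (2*t**2 - 2*t + 1)*exp(2*t)/4.
Then F(2) - F(0) = (5*exp(4)/4) - (1/4) = -1/4 + 5*exp(4)/4.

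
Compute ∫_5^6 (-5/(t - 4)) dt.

-log(32)

An antiderivative is F(t) = -5*log(t - 4).
Then F(6) - F(5) = (-log(32)) - (0) = -log(32).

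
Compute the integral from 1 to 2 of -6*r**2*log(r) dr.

Integrate by parts once (u = ln r, dv = -6*r**2 dr).
An antiderivative is F(r) = -2*r**3*(3*log(r) - 1)/3.
Then F(2) - F(1) = (16/3 - 16*log(2)) - (2/3) = 14/3 - 16*log(2).

14/3 - 16*log(2)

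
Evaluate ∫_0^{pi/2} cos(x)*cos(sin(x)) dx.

sin(1)

Let u = sin(x), so du = cos(x) dx. When x = 0, u = 0; when x = pi/2, u = 1.
The integral becomes ∫ cos(u) du from 0 to 1, with antiderivative sin(u).
Back in x: F(x) = sin(sin(x)).
Then F(pi/2) - F(0) = (sin(1)) - (0) = sin(1).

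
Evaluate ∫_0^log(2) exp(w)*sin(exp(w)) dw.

Let u = exp(w), so du = exp(w) dw. When w = 0, u = 1; when w = log(2), u = 2.
The integral becomes ∫ sin(u) du from 1 to 2, with antiderivative -cos(u).
Back in w: F(w) = -cos(exp(w)).
Then F(log(2)) - F(0) = (-cos(2)) - (-cos(1)) = -cos(2) + cos(1).

-cos(2) + cos(1)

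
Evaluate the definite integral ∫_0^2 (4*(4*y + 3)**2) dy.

1304/3

Let u = 4*y + 3, so du = 4 dy. When y = 0, u = 3; when y = 2, u = 11.
The integral becomes ∫ u**2 du from 3 to 11, with antiderivative u**3/3.
Back in y: F(y) = (4*y + 3)**3/3.
Then F(2) - F(0) = (1331/3) - (9) = 1304/3.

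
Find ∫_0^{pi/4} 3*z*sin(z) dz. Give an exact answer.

Integrate by parts once (u = z, dv = 3*sin(z) dz).
An antiderivative is F(z) = -3*z*cos(z) + 3*sin(z).
Then F(pi/4) - F(0) = (3*sqrt(2)*(4 - pi)/8) - (0) = 3*sqrt(2)*(4 - pi)/8.

3*sqrt(2)*(4 - pi)/8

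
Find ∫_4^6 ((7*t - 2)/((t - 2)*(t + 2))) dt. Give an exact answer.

-4*log(3) + 11*log(2)

Factor the denominator: t**2 - 4 = (t + 2)(t - 2).
Partial fractions: (7*t - 2)/((t - 2)*(t + 2)) = 4/(t + 2) + 3/(t - 2).
An antiderivative is F(t) = 3*log(t - 2) + 4*log(t + 2).
Then F(6) - F(4) = (18*log(2)) - (4*log(3) + 7*log(2)) = -4*log(3) + 11*log(2).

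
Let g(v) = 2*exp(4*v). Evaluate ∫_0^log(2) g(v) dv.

15/2

Let u = exp(v), so du = exp(v) dv. When v = 0, u = 1; when v = log(2), u = 2.
The integral becomes 2·∫ u**3 du from 1 to 2, with antiderivative u**4/2.
Back in v: F(v) = exp(4*v)/2.
Then F(log(2)) - F(0) = (8) - (1/2) = 15/2.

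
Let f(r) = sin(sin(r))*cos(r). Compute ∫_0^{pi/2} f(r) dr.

Let u = sin(r), so du = cos(r) dr. When r = 0, u = 0; when r = pi/2, u = 1.
The integral becomes ∫ sin(u) du from 0 to 1, with antiderivative -cos(u).
Back in r: F(r) = -cos(sin(r)).
Then F(pi/2) - F(0) = (-cos(1)) - (-1) = 1 - cos(1).

1 - cos(1)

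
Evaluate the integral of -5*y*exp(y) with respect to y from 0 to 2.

Integrate by parts once (u = y, dv = -5*exp(y) dy).
An antiderivative is F(y) = (-5*y + 5)*exp(y).
Then F(2) - F(0) = (-5*exp(2)) - (5) = -5*exp(2) - 5.

-5*exp(2) - 5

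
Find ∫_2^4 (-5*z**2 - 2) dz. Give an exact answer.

-292/3

By the power rule, an antiderivative is F(z) = -5*z**3/3 - 2*z.
Then F(4) - F(2) = (-344/3) - (-52/3) = -292/3.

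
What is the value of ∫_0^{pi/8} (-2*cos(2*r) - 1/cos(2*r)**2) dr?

An antiderivative is F(r) = -sin(2*r) - tan(2*r)/2.
Then F(pi/8) - F(0) = (-sqrt(2)/2 - 1/2) - (0) = -sqrt(2)/2 - 1/2.

-sqrt(2)/2 - 1/2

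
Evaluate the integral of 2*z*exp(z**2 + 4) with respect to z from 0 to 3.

-exp(4) + exp(13)

Let u = z**2 + 4, so du = 2*z dz. When z = 0, u = 4; when z = 3, u = 13.
The integral becomes ∫ exp(u) du from 4 to 13, with antiderivative exp(u).
Back in z: F(z) = exp(z**2 + 4).
Then F(3) - F(0) = (exp(13)) - (exp(4)) = -exp(4) + exp(13).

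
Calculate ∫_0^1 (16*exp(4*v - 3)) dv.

Let u = 4*v - 3, so du = 4 dv. When v = 0, u = -3; when v = 1, u = 1.
The integral becomes 4·∫ exp(u) du from -3 to 1, with antiderivative 4*exp(u).
Back in v: F(v) = 4*exp(4*v - 3).
Then F(1) - F(0) = (4*exp(1)) - (4*exp(-3)) = -(4 - 4*exp(4))*exp(-3).

-(4 - 4*exp(4))*exp(-3)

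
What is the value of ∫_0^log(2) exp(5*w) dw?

Let u = exp(w), so du = exp(w) dw. When w = 0, u = 1; when w = log(2), u = 2.
The integral becomes ∫ u**4 du from 1 to 2, with antiderivative u**5/5.
Back in w: F(w) = exp(5*w)/5.
Then F(log(2)) - F(0) = (32/5) - (1/5) = 31/5.

31/5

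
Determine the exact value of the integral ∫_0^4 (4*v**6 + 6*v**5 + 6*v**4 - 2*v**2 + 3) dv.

By the power rule, an antiderivative is F(v) = 4*v**7/7 + v**6 + 6*v**5/5 - 2*v**3/3 + 3*v.
Then F(4) - F(0) = (1538924/105) - (0) = 1538924/105.

1538924/105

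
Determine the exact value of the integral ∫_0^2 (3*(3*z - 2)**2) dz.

24

Let u = 3*z - 2, so du = 3 dz. When z = 0, u = -2; when z = 2, u = 4.
The integral becomes ∫ u**2 du from -2 to 4, with antiderivative u**3/3.
Back in z: F(z) = (3*z - 2)**3/3.
Then F(2) - F(0) = (64/3) - (-8/3) = 24.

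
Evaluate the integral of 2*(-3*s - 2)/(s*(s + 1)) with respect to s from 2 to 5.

Factor the denominator: s**2 + s = (s + 1)s.
Partial fractions: 2*(-3*s - 2)/(s*(s + 1)) = -2/(s + 1) - 4/s.
An antiderivative is F(s) = -4*log(s) - 2*log(s + 1).
Then F(5) - F(2) = (-4*log(5) - 2*log(3) - 2*log(2)) - (-4*log(2) - 2*log(3)) = -4*log(5) + 2*log(2).

-4*log(5) + 2*log(2)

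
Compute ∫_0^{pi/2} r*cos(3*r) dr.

Integrate by parts once (u = r, dv = cos(3*r) dr).
An antiderivative is F(r) = r*sin(3*r)/3 + cos(3*r)/9.
Then F(pi/2) - F(0) = (-pi/6) - (1/9) = -pi/6 - 1/9.

-pi/6 - 1/9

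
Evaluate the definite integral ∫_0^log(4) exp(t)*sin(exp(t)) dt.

cos(1) - cos(4)

Let u = exp(t), so du = exp(t) dt. When t = 0, u = 1; when t = log(4), u = 4.
The integral becomes ∫ sin(u) du from 1 to 4, with antiderivative -cos(u).
Back in t: F(t) = -cos(exp(t)).
Then F(log(4)) - F(0) = (-cos(4)) - (-cos(1)) = cos(1) - cos(4).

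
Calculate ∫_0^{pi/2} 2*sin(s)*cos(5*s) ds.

1/3

Use the identity sin(s)cos(5*s) = [sin(6*s) + sin(-4*s)]/2.
An antiderivative is F(s) = cos(4*s)/4 - cos(6*s)/6.
Then F(pi/2) - F(0) = (5/12) - (1/12) = 1/3.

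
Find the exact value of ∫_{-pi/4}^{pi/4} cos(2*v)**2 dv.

pi/4

Use the identity cos^2(2*v) = (1 + cos(4*v))/2.
An antiderivative is F(v) = v/2 + sin(4*v)/8.
Then F(pi/4) - F(-pi/4) = (pi/8) - (-pi/8) = pi/4.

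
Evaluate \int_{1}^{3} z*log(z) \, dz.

Integrate by parts once (u = ln z, dv = z dz).
An antiderivative is F(z) = z**2*(2*log(z) - 1)/4.
Then F(3) - F(1) = (-9/4 + 9*log(3)/2) - (-1/4) = -2 + 9*log(3)/2.

-2 + 9*log(3)/2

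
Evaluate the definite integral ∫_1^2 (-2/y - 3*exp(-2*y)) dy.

An antiderivative is F(y) = -2*log(y) + 3*exp(-2*y)/2.
Then F(2) - F(1) = (-2*log(2) + 3*exp(-4)/2) - (3*exp(-2)/2) = -2*log(2) - 3*exp(-2)/2 + 3*exp(-4)/2.

-2*log(2) - 3*exp(-2)/2 + 3*exp(-4)/2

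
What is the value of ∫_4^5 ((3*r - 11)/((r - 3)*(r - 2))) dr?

-7*log(2) + 5*log(3)

Factor the denominator: r**2 - 5*r + 6 = (r - 2)(r - 3).
Partial fractions: (3*r - 11)/((r - 3)*(r - 2)) = 5/(r - 2) - 2/(r - 3).
An antiderivative is F(r) = -2*log(r - 3) + 5*log(r - 2).
Then F(5) - F(4) = (-2*log(2) + 5*log(3)) - (log(32)) = -7*log(2) + 5*log(3).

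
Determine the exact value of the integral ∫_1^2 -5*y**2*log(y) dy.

Integrate by parts once (u = ln y, dv = -5*y**2 dy).
An antiderivative is F(y) = -5*y**3*(3*log(y) - 1)/9.
Then F(2) - F(1) = (40/9 - 40*log(2)/3) - (5/9) = 35/9 - 40*log(2)/3.

35/9 - 40*log(2)/3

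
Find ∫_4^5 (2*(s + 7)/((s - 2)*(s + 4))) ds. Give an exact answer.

log(3)

Factor the denominator: s**2 + 2*s - 8 = (s + 4)(s - 2).
Partial fractions: 2*(s + 7)/((s - 2)*(s + 4)) = -1/(s + 4) + 3/(s - 2).
An antiderivative is F(s) = 3*log(s - 2) - log(s + 4).
Then F(5) - F(4) = (log(3)) - (0) = log(3).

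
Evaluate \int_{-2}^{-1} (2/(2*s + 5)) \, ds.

An antiderivative is F(s) = log(2*s + 5).
Then F(-1) - F(-2) = (log(3)) - (0) = log(3).

log(3)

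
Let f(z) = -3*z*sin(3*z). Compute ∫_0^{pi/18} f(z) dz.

Integrate by parts once (u = z, dv = -3*sin(3*z) dz).
An antiderivative is F(z) = z*cos(3*z) - sin(3*z)/3.
Then F(pi/18) - F(0) = (-1/6 + sqrt(3)*pi/36) - (0) = -1/6 + sqrt(3)*pi/36.

-1/6 + sqrt(3)*pi/36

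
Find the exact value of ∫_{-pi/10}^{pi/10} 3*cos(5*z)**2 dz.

3*pi/10

Use the identity cos^2(5*z) = (1 + cos(10*z))/2.
An antiderivative is F(z) = 3*z/2 + 3*sin(10*z)/20.
Then F(pi/10) - F(-pi/10) = (3*pi/20) - (-3*pi/20) = 3*pi/10.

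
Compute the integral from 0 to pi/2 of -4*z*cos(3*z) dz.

4/9 + 2*pi/3

Integrate by parts once (u = z, dv = -4*cos(3*z) dz).
An antiderivative is F(z) = -4*z*sin(3*z)/3 - 4*cos(3*z)/9.
Then F(pi/2) - F(0) = (2*pi/3) - (-4/9) = 4/9 + 2*pi/3.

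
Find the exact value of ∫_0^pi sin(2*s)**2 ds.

Use the identity sin^2(2*s) = (1 - cos(4*s))/2.
An antiderivative is F(s) = s/2 - sin(4*s)/8.
Then F(pi) - F(0) = (pi/2) - (0) = pi/2.

pi/2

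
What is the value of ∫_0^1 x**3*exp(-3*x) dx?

Integrate by parts 3 times (u = x^3, dv = exp(-3*x) dx).
An antiderivative is F(x) = (-9*x**3 - 9*x**2 - 6*x - 2)*exp(-3*x)/27.
Then F(1) - F(0) = (-26*exp(-3)/27) - (-2/27) = 2/27 - 26*exp(-3)/27.

2/27 - 26*exp(-3)/27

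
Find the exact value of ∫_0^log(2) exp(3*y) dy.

Let u = exp(y), so du = exp(y) dy. When y = 0, u = 1; when y = log(2), u = 2.
The integral becomes ∫ u**2 du from 1 to 2, with antiderivative u**3/3.
Back in y: F(y) = exp(3*y)/3.
Then F(log(2)) - F(0) = (8/3) - (1/3) = 7/3.

7/3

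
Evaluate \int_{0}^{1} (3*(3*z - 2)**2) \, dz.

Let u = 3*z - 2, so du = 3 dz. When z = 0, u = -2; when z = 1, u = 1.
The integral becomes ∫ u**2 du from -2 to 1, with antiderivative u**3/3.
Back in z: F(z) = (3*z - 2)**3/3.
Then F(1) - F(0) = (1/3) - (-8/3) = 3.

3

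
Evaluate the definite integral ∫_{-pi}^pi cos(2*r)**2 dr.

pi

Use the identity cos^2(2*r) = (1 + cos(4*r))/2.
An antiderivative is F(r) = r/2 + sin(4*r)/8.
Then F(pi) - F(-pi) = (pi/2) - (-pi/2) = pi.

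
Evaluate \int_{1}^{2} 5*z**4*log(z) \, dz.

Integrate by parts once (u = ln z, dv = 5*z**4 dz).
An antiderivative is F(z) = z**5*(5*log(z) - 1)/5.
Then F(2) - F(1) = (-32/5 + 32*log(2)) - (-1/5) = -31/5 + 32*log(2).

-31/5 + 32*log(2)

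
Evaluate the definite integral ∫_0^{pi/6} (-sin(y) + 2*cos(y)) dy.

An antiderivative is F(y) = 2*sin(y) + cos(y).
Then F(pi/6) - F(0) = (sqrt(3)/2 + 1) - (1) = sqrt(3)/2.

sqrt(3)/2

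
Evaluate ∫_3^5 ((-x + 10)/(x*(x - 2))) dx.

-5*log(5) + 9*log(3)

Factor the denominator: x**2 - 2*x = x(x - 2).
Partial fractions: (-x + 10)/(x*(x - 2)) = -5/x + 4/(x - 2).
An antiderivative is F(x) = -5*log(x) + 4*log(x - 2).
Then F(5) - F(3) = (-5*log(5) + 4*log(3)) - (-5*log(3)) = -5*log(5) + 9*log(3).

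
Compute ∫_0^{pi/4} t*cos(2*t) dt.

-1/4 + pi/8

Integrate by parts once (u = t, dv = cos(2*t) dt).
An antiderivative is F(t) = t*sin(2*t)/2 + cos(2*t)/4.
Then F(pi/4) - F(0) = (pi/8) - (1/4) = -1/4 + pi/8.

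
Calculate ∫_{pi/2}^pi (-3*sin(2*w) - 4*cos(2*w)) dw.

An antiderivative is F(w) = -2*sin(2*w) + 3*cos(2*w)/2.
Then F(pi) - F(pi/2) = (3/2) - (-3/2) = 3.

3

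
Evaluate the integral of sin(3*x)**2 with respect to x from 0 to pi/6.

pi/12

Use the identity sin^2(3*x) = (1 - cos(6*x))/2.
An antiderivative is F(x) = x/2 - sin(6*x)/12.
Then F(pi/6) - F(0) = (pi/12) - (0) = pi/12.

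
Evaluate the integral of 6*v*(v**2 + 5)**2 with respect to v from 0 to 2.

Let u = v**2 + 5, so du = 2*v dv. When v = 0, u = 5; when v = 2, u = 9.
The integral becomes 3·∫ u**2 du from 5 to 9, with antiderivative u**3.
Back in v: F(v) = (v**2 + 5)**3.
Then F(2) - F(0) = (729) - (125) = 604.

604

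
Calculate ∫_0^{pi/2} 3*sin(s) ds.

3

An antiderivative is F(s) = -3*cos(s).
Then F(pi/2) - F(0) = (0) - (-3) = 3.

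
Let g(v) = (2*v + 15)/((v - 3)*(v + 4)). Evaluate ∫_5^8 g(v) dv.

Factor the denominator: v**2 + v - 12 = (v + 4)(v - 3).
Partial fractions: (2*v + 15)/((v - 3)*(v + 4)) = -1/(v + 4) + 3/(v - 3).
An antiderivative is F(v) = 3*log(v - 3) - log(v + 4).
Then F(8) - F(5) = (-2*log(2) - log(3) + 3*log(5)) - (log(8/9)) = -5*log(2) + log(3) + 3*log(5).

-5*log(2) + log(3) + 3*log(5)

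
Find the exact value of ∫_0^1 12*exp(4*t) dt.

Let u = 4*t, so du = 4 dt. When t = 0, u = 0; when t = 1, u = 4.
The integral becomes 3·∫ exp(u) du from 0 to 4, with antiderivative 3*exp(u).
Back in t: F(t) = 3*exp(4*t).
Then F(1) - F(0) = (3*exp(4)) - (3) = -3 + 3*exp(4).

-3 + 3*exp(4)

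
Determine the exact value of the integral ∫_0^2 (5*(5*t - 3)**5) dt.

Let u = 5*t - 3, so du = 5 dt. When t = 0, u = -3; when t = 2, u = 7.
The integral becomes ∫ u**5 du from -3 to 7, with antiderivative u**6/6.
Back in t: F(t) = (5*t - 3)**6/6.
Then F(2) - F(0) = (117649/6) - (243/2) = 58460/3.

58460/3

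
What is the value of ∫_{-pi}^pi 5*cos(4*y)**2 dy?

5*pi

Use the identity cos^2(4*y) = (1 + cos(8*y))/2.
An antiderivative is F(y) = 5*y/2 + 5*sin(8*y)/16.
Then F(pi) - F(-pi) = (5*pi/2) - (-5*pi/2) = 5*pi.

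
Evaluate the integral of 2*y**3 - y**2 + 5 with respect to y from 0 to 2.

46/3

By the power rule, an antiderivative is F(y) = y**4/2 - y**3/3 + 5*y.
Then F(2) - F(0) = (46/3) - (0) = 46/3.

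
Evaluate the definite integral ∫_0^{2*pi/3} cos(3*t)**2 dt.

Use the identity cos^2(3*t) = (1 + cos(6*t))/2.
An antiderivative is F(t) = t/2 + sin(6*t)/12.
Then F(2*pi/3) - F(0) = (pi/3) - (0) = pi/3.

pi/3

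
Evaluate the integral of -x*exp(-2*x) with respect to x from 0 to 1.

(3 - exp(2))*exp(-2)/4

Integrate by parts once (u = x, dv = -exp(-2*x) dx).
An antiderivative is F(x) = (2*x + 1)*exp(-2*x)/4.
Then F(1) - F(0) = (3*exp(-2)/4) - (1/4) = (3 - exp(2))*exp(-2)/4.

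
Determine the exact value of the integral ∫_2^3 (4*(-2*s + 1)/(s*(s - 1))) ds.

Factor the denominator: s**2 - s = s(s - 1).
Partial fractions: 4*(-2*s + 1)/(s*(s - 1)) = -4/s - 4/(s - 1).
An antiderivative is F(s) = -4*log(s) - 4*log(s - 1).
Then F(3) - F(2) = (-4*log(3) - 4*log(2)) - (-log(16)) = -log(81).

-log(81)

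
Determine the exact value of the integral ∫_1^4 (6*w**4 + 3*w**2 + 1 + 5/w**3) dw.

By the power rule, an antiderivative is F(w) = 6*w**5/5 + w**3 + w - 5/(2*w**2).
Then F(4) - F(1) = (207463/160) - (7/10) = 207351/160.

207351/160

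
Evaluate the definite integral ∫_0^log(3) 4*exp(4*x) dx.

80

Let u = exp(x), so du = exp(x) dx. When x = 0, u = 1; when x = log(3), u = 3.
The integral becomes 4·∫ u**3 du from 1 to 3, with antiderivative u**4.
Back in x: F(x) = exp(4*x).
Then F(log(3)) - F(0) = (81) - (1) = 80.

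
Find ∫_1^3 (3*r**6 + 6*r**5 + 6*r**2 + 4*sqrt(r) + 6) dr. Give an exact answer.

By the power rule, an antiderivative is F(r) = 3*r**7/7 + r**6 + 8*r**(3/2)/3 + 2*r**3 + 6*r.
Then F(3) - F(1) = (8*sqrt(3) + 12168/7) - (254/21) = 8*sqrt(3) + 36250/21.

8*sqrt(3) + 36250/21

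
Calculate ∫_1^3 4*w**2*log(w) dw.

-104/9 + 36*log(3)

Integrate by parts once (u = ln w, dv = 4*w**2 dw).
An antiderivative is F(w) = 4*w**3*(3*log(w) - 1)/9.
Then F(3) - F(1) = (-12 + 36*log(3)) - (-4/9) = -104/9 + 36*log(3).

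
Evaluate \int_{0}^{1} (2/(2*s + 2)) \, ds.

An antiderivative is F(s) = log(2*s + 2).
Then F(1) - F(0) = (log(4)) - (log(2)) = log(2).

log(2)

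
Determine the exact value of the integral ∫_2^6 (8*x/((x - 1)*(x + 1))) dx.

Factor the denominator: x**2 - 1 = (x + 1)(x - 1).
Partial fractions: 8*x/((x - 1)*(x + 1)) = 4/(x + 1) + 4/(x - 1).
An antiderivative is F(x) = 4*log(x - 1) + 4*log(x + 1).
Then F(6) - F(2) = (4*log(5) + 4*log(7)) - (log(81)) = -4*log(3) + 4*log(5) + 4*log(7).

-4*log(3) + 4*log(5) + 4*log(7)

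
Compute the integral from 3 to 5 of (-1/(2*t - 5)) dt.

-log(5)/2

An antiderivative is F(t) = -log(2*t - 5)/2.
Then F(5) - F(3) = (-log(5)/2) - (0) = -log(5)/2.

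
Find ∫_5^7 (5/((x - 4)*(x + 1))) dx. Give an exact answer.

log(9/4)

Factor the denominator: x**2 - 3*x - 4 = (x + 1)(x - 4).
Partial fractions: 5/((x - 4)*(x + 1)) = -1/(x + 1) + 1/(x - 4).
An antiderivative is F(x) = log(x - 4) - log(x + 1).
Then F(7) - F(5) = (log(3/8)) - (-log(6)) = log(9/4).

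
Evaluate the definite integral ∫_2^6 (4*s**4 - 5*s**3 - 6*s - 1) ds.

22476/5

By the power rule, an antiderivative is F(s) = 4*s**5/5 - 5*s**4/4 - 3*s**2 - s.
Then F(6) - F(2) = (22434/5) - (-42/5) = 22476/5.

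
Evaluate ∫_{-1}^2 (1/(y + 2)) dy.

An antiderivative is F(y) = log(y + 2).
Then F(2) - F(-1) = (log(4)) - (0) = log(4).

log(4)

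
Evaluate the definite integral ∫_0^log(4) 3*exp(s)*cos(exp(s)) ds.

-3*sin(1) + 3*sin(4)

Let u = exp(s), so du = exp(s) ds. When s = 0, u = 1; when s = log(4), u = 4.
The integral becomes 3·∫ cos(u) du from 1 to 4, with antiderivative 3*sin(u).
Back in s: F(s) = 3*sin(exp(s)).
Then F(log(4)) - F(0) = (3*sin(4)) - (3*sin(1)) = -3*sin(1) + 3*sin(4).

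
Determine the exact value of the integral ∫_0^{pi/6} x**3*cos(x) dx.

Integrate by parts 3 times (u = x^3, dv = cos(x) dx).
An antiderivative is F(x) = x**3*sin(x) + 3*x**2*cos(x) - 6*x*sin(x) - 6*cos(x).
Then F(pi/6) - F(0) = (-3*sqrt(3) - pi/2 + pi**3/432 + sqrt(3)*pi**2/24) - (-6) = -3*sqrt(3) - pi/2 + pi**3/432 + sqrt(3)*pi**2/24 + 6.

-3*sqrt(3) - pi/2 + pi**3/432 + sqrt(3)*pi**2/24 + 6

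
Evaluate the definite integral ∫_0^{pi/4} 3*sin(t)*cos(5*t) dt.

Use the identity sin(t)cos(5*t) = [sin(6*t) + sin(-4*t)]/2.
An antiderivative is F(t) = 3*cos(4*t)/8 - cos(6*t)/4.
Then F(pi/4) - F(0) = (-3/8) - (1/8) = -1/2.

-1/2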